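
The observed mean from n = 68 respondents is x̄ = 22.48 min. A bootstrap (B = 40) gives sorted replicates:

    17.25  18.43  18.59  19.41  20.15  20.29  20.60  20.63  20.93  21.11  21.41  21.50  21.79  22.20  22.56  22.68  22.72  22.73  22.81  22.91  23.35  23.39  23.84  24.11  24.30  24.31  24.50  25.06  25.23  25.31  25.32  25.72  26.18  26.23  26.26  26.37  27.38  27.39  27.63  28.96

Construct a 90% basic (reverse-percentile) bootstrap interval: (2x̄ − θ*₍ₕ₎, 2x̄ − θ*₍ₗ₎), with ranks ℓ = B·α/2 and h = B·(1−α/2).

Percentile endpoints at ranks 2 and 38: θ*₍2₎ = 18.43, θ*₍38₎ = 27.39.
Basic interval reflects these around x̄:
  lower = 2 × 22.48 − 27.39 = 17.57
  upper = 2 × 22.48 − 18.43 = 26.53

(17.57, 26.53)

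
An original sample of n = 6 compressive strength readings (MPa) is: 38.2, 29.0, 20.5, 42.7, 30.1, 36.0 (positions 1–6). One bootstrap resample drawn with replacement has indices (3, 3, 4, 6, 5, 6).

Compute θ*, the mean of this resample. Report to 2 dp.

θ* = 30.97

Resample values: 20.5, 20.5, 42.7, 36.0, 30.1, 36.0.
Mean = (20.5 + 20.5 + 42.7 + 36.0 + 30.1 + 36.0) / 6 = 185.80 / 6 = 30.97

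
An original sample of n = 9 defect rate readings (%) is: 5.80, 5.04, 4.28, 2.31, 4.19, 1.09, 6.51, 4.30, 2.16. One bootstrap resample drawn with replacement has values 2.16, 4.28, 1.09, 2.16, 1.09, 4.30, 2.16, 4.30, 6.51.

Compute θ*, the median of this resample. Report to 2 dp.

Sorted: 1.09, 1.09, 2.16, 2.16, 2.16, 4.28, 4.30, 4.30, 6.51
Median = middle value = 2.16

θ* = 2.16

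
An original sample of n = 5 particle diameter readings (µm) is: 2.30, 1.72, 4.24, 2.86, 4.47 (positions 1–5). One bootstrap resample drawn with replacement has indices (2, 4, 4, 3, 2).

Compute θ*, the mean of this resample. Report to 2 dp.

Resample values: 1.72, 2.86, 2.86, 4.24, 1.72.
Mean = (1.72 + 2.86 + 2.86 + 4.24 + 1.72) / 5 = 13.400 / 5 = 2.68

θ* = 2.68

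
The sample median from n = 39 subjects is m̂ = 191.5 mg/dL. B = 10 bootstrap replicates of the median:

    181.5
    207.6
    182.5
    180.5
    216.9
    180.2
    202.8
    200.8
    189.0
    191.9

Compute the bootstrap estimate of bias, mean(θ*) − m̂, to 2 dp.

bias = +1.87

mean(θ*) = (181.5 + 207.6 + 182.5 + 180.5 + 216.9 + 180.2 + 202.8 + 200.8 + 189.0 + 191.9) / 10 = 193.370
bias = 193.370 − 191.5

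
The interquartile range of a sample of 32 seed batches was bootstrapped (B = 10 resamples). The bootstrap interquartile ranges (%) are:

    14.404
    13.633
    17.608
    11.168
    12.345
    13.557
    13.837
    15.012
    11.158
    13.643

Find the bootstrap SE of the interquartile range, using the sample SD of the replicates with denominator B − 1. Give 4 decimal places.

Bootstrap SE is the standard deviation of the 10 replicate interquartile ranges.
Mean of replicates: (14.404 + 13.633 + 17.608 + 11.168 + 12.345 + 13.557 + 13.837 + 15.012 + 11.158 + 13.643) / 10 = 136.36500 / 10 = 13.63650
Sum of squared deviations: (+0.76750)² + (−0.00350)² + (+3.97150)² + (−2.46850)² + (−1.29150)² + (−0.07950)² + (+0.20050)² + (+1.37550)² + (−2.47850)² + (+0.00650)² = 32.20487
Variance = 32.20487 / 9 = 3.57832
SE* = √3.57832

SE* = 1.8916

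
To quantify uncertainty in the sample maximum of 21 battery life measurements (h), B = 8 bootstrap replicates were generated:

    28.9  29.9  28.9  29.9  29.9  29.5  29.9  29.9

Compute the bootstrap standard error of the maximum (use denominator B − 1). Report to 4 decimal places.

SE* = 0.4536

Bootstrap SE is the standard deviation of the 8 replicate maximums.
Mean of replicates: (28.9 + 29.9 + 28.9 + 29.9 + 29.9 + 29.5 + 29.9 + 29.9) / 8 = 236.80000 / 8 = 29.60000
Sum of squared deviations: (−0.70000)² + (+0.30000)² + (−0.70000)² + (+0.30000)² + (+0.30000)² + (−0.10000)² + (+0.30000)² + (+0.30000)² = 1.44000
Variance = 1.44000 / 7 = 0.20571
SE* = √0.20571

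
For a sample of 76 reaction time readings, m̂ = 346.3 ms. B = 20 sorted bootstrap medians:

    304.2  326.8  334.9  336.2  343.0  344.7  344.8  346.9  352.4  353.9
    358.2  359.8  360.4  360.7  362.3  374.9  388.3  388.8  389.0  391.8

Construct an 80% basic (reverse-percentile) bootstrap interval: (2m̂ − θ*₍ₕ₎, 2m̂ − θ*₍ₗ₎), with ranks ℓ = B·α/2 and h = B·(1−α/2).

(303.8, 365.8)

Percentile endpoints at ranks 2 and 18: θ*₍2₎ = 326.8, θ*₍18₎ = 388.8.
Basic interval reflects these around m̂:
  lower = 2 × 346.3 − 388.8 = 303.8
  upper = 2 × 346.3 − 326.8 = 365.8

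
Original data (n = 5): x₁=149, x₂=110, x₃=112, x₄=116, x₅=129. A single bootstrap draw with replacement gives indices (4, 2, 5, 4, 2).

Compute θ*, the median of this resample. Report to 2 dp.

θ* = 116.00

Resample values: 116, 110, 129, 116, 110.
Sorted: 110, 110, 116, 116, 129
Median = middle value = 116.00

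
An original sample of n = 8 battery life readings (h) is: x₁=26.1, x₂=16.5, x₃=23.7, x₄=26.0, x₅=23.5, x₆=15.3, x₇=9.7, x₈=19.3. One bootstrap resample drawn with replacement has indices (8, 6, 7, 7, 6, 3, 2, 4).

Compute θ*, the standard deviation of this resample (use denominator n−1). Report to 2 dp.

θ* = 5.90

Resample values: 19.3, 15.3, 9.7, 9.7, 15.3, 23.7, 16.5, 26.0.
Mean = 16.9375; sum of squared deviations = 243.7588
s² = 243.7588 / 7 = 34.8227
s = √34.8227 = 5.90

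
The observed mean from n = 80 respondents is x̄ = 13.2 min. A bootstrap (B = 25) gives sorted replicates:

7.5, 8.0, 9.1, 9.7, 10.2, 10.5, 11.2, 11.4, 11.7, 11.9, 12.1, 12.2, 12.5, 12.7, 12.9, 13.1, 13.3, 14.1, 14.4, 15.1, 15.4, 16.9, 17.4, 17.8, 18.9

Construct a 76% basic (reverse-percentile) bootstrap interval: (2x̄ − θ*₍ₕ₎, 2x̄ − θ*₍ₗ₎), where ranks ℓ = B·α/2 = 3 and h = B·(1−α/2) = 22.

Percentile endpoints at ranks 3 and 22: θ*₍3₎ = 9.1, θ*₍22₎ = 16.9.
Basic interval reflects these around x̄:
  lower = 2 × 13.2 − 16.9 = 9.5
  upper = 2 × 13.2 − 9.1 = 17.3

(9.5, 17.3)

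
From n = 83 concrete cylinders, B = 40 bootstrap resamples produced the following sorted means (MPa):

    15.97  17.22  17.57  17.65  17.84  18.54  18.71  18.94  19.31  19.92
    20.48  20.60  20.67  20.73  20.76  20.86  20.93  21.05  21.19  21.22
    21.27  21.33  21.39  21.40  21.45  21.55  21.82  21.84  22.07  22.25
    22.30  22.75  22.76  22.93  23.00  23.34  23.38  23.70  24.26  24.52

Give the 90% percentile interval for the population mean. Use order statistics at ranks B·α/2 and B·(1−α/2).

(17.22, 23.70)

α = 0.10; lower rank = 40 × 0.050 = 2; upper rank = 40 × 0.950 = 38.
The 2nd smallest replicate is 17.22; the 38th is 23.70.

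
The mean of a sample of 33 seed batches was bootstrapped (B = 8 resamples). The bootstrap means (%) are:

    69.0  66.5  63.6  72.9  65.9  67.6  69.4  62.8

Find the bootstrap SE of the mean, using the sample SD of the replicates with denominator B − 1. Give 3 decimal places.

Bootstrap SE is the standard deviation of the 8 replicate means.
Mean of replicates: (69.0 + 66.5 + 63.6 + 72.9 + 65.9 + 67.6 + 69.4 + 62.8) / 8 = 537.7000 / 8 = 67.2125
Sum of squared deviations: (+1.7875)² + (−0.7125)² + (−3.6125)² + (+5.6875)² + (−1.3125)² + (+0.3875)² + (+2.1875)² + (−4.4125)² = 75.2288
Variance = 75.2288 / 7 = 10.7470
SE* = √10.7470

SE* = 3.278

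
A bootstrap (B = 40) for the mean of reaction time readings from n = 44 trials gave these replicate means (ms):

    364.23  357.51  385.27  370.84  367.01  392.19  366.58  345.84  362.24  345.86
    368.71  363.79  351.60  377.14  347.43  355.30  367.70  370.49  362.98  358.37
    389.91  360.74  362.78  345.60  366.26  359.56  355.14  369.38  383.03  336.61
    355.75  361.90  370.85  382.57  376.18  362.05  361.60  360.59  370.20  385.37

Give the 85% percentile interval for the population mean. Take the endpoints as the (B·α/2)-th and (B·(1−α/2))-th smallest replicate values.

(345.84, 385.27)

Sorted replicates: 336.61, 345.60, 345.84, 345.86, 347.43, 351.60, 355.14, 355.30, 355.75, 357.51, 358.37, 359.56, 360.59, 360.74, 361.60, 361.90, 362.05, 362.24, 362.78, 362.98, 363.79, 364.23, 366.26, 366.58, 367.01, 367.70, 368.71, 369.38, 370.20, 370.49, 370.84, 370.85, 376.18, 377.14, 382.57, 383.03, 385.27, 385.37, 389.91, 392.19
α = 0.15; lower rank = 40 × 0.075 = 3; upper rank = 40 × 0.925 = 37.
The 3rd smallest replicate is 345.84; the 37th is 385.27.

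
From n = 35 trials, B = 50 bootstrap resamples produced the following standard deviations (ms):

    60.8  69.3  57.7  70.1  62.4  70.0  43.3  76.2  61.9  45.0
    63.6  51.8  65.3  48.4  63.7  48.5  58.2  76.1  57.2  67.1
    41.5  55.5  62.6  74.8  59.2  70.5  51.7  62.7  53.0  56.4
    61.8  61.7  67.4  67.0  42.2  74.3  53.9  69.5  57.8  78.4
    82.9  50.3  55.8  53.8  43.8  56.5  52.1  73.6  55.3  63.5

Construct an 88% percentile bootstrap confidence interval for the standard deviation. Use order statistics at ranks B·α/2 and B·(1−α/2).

(43.3, 76.1)

Sorted replicates: 41.5, 42.2, 43.3, 43.8, 45.0, 48.4, 48.5, 50.3, 51.7, 51.8, 52.1, 53.0, 53.8, 53.9, 55.3, 55.5, 55.8, 56.4, 56.5, 57.2, 57.7, 57.8, 58.2, 59.2, 60.8, 61.7, 61.8, 61.9, 62.4, 62.6, 62.7, 63.5, 63.6, 63.7, 65.3, 67.0, 67.1, 67.4, 69.3, 69.5, 70.0, 70.1, 70.5, 73.6, 74.3, 74.8, 76.1, 76.2, 78.4, 82.9
α = 0.12; lower rank = 50 × 0.060 = 3; upper rank = 50 × 0.940 = 47.
The 3rd smallest replicate is 43.3; the 47th is 76.1.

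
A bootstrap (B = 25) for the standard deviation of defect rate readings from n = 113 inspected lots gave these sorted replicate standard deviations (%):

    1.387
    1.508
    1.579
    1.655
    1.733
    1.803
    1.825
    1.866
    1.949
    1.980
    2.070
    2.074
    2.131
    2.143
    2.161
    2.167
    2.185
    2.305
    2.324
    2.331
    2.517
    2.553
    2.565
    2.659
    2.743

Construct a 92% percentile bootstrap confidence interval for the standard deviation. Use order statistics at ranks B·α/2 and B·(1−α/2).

α = 0.08; lower rank = 25 × 0.040 = 1; upper rank = 25 × 0.960 = 24.
The 1st smallest replicate is 1.387; the 24th is 2.659.

(1.387, 2.659)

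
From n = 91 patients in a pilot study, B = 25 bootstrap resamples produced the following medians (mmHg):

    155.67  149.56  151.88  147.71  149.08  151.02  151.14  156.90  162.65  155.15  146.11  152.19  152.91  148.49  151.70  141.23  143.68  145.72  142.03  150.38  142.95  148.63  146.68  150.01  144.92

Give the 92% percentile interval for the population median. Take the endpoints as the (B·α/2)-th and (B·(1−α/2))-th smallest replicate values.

(141.23, 156.90)

Sorted replicates: 141.23, 142.03, 142.95, 143.68, 144.92, 145.72, 146.11, 146.68, 147.71, 148.49, 148.63, 149.08, 149.56, 150.01, 150.38, 151.02, 151.14, 151.70, 151.88, 152.19, 152.91, 155.15, 155.67, 156.90, 162.65
α = 0.08; lower rank = 25 × 0.040 = 1; upper rank = 25 × 0.960 = 24.
The 1st smallest replicate is 141.23; the 24th is 156.90.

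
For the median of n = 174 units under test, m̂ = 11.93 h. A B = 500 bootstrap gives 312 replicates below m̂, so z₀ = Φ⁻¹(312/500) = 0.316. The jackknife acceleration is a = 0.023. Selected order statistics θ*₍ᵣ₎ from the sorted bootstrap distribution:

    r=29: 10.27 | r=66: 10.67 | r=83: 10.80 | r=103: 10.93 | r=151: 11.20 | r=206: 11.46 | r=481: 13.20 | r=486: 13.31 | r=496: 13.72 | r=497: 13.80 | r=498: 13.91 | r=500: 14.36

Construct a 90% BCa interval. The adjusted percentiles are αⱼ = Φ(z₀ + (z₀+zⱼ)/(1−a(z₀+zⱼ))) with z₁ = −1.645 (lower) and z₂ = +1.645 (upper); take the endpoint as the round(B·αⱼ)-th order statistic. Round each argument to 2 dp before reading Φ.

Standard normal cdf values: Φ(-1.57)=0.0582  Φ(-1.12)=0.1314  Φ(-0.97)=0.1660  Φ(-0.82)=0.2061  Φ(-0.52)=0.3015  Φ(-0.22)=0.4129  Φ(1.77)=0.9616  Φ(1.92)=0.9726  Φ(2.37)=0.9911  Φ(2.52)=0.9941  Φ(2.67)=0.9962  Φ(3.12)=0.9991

(10.80, 13.72)

Lower: z₀ + z₁ = 0.316 + (-1.645) = -1.329; 1 − a(z₀+z₁) = 1 − (0.023)(-1.329) = 1.0306; argument = 0.316 + (-1.329)/1.0306 = -0.9736 → -0.97.
α₁ = Φ(-0.97) = 0.1660; rank = round(500 × 0.1660) = 83; θ*₍83₎ = 10.80.
Upper: z₀ + z₂ = 1.961; 1 − a(z₀+z₂) = 0.9549; argument = 2.3696 → 2.37; α₂ = 0.9911; rank = 496; θ*₍496₎ = 13.72.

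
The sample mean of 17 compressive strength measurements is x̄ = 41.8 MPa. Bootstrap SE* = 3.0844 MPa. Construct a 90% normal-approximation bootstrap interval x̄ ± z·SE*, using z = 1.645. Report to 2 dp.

(36.73, 46.87)

Margin = 1.645 × 3.0844 = 5.074
Interval: 41.8 ± 5.074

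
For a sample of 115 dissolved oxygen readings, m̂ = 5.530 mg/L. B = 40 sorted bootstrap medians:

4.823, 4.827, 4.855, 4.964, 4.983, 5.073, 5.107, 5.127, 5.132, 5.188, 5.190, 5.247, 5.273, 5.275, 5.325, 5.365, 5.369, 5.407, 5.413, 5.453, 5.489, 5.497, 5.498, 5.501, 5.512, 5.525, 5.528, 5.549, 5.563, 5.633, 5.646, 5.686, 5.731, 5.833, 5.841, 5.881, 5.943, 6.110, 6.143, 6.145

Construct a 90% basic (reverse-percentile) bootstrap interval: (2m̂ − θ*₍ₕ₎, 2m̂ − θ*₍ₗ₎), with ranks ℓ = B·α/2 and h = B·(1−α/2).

(4.950, 6.233)

Percentile endpoints at ranks 2 and 38: θ*₍2₎ = 4.827, θ*₍38₎ = 6.110.
Basic interval reflects these around m̂:
  lower = 2 × 5.530 − 6.110 = 4.950
  upper = 2 × 5.530 − 4.827 = 6.233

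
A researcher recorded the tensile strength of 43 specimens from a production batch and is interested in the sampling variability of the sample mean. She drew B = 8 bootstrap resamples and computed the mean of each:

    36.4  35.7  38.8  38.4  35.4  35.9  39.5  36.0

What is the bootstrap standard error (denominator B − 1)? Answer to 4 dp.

Bootstrap SE is the standard deviation of the 8 replicate means.
Mean of replicates: (36.4 + 35.7 + 38.8 + 38.4 + 35.4 + 35.9 + 39.5 + 36.0) / 8 = 296.10000 / 8 = 37.01250
Sum of squared deviations: (−0.61250)² + (−1.31250)² + (+1.78750)² + (+1.38750)² + (−1.61250)² + (−1.11250)² + (+2.48750)² + (−1.01250)² = 18.26875
Variance = 18.26875 / 7 = 2.60982
SE* = √2.60982

SE* = 1.6155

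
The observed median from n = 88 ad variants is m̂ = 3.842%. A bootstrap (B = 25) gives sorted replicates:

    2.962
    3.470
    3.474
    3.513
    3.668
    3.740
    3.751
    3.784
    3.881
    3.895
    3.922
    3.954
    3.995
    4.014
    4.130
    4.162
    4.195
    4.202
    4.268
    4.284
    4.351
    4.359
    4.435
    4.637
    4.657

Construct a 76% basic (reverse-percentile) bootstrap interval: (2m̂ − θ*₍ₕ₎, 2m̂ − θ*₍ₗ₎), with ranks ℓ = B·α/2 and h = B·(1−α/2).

(3.325, 4.210)

Percentile endpoints at ranks 3 and 22: θ*₍3₎ = 3.474, θ*₍22₎ = 4.359.
Basic interval reflects these around m̂:
  lower = 2 × 3.842 − 4.359 = 3.325
  upper = 2 × 3.842 − 3.474 = 4.210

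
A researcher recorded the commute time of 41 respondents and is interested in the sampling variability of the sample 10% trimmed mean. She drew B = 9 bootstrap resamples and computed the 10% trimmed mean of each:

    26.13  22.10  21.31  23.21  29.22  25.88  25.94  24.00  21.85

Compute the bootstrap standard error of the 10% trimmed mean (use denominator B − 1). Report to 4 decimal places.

SE* = 2.5909

Bootstrap SE is the standard deviation of the 9 replicate 10% trimmed means.
Mean of replicates: (26.13 + 22.10 + 21.31 + 23.21 + 29.22 + 25.88 + 25.94 + 24.00 + 21.85) / 9 = 219.64000 / 9 = 24.40444
Sum of squared deviations: (+1.72556)² + (−2.30444)² + (−3.09444)² + (−1.19444)² + (+4.81556)² + (+1.47556)² + (+1.53556)² + (−0.40444)² + (−2.55444)² = 53.70382
Variance = 53.70382 / 8 = 6.71298
SE* = √6.71298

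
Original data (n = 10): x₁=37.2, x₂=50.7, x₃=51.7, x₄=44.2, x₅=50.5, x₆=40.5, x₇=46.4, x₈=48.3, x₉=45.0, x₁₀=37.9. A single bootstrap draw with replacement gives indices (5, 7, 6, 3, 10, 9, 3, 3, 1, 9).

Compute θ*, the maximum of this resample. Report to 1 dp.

Resample values: 50.5, 46.4, 40.5, 51.7, 37.9, 45.0, 51.7, 51.7, 37.2, 45.0.
Maximum = 51.7

θ* = 51.7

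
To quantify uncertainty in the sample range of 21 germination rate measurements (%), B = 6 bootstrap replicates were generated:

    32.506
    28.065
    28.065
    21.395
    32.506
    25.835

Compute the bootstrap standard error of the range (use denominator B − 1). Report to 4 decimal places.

Bootstrap SE is the standard deviation of the 6 replicate ranges.
Mean of replicates: (32.506 + 28.065 + 28.065 + 21.395 + 32.506 + 25.835) / 6 = 168.37200 / 6 = 28.06200
Sum of squared deviations: (+4.44400)² + (+0.00300)² + (+0.00300)² + (−6.66700)² + (+4.44400)² + (−2.22700)² = 88.90671
Variance = 88.90671 / 5 = 17.78134
SE* = √17.78134

SE* = 4.2168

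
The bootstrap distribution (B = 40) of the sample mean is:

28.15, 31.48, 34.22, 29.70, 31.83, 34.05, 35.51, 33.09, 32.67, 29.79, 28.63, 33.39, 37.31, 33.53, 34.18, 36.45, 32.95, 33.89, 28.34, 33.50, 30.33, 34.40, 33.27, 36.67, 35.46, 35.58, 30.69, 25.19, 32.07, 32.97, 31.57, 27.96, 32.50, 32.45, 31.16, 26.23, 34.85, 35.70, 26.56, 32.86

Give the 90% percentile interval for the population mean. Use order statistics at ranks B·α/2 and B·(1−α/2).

Sorted replicates: 25.19, 26.23, 26.56, 27.96, 28.15, 28.34, 28.63, 29.70, 29.79, 30.33, 30.69, 31.16, 31.48, 31.57, 31.83, 32.07, 32.45, 32.50, 32.67, 32.86, 32.95, 32.97, 33.09, 33.27, 33.39, 33.50, 33.53, 33.89, 34.05, 34.18, 34.22, 34.40, 34.85, 35.46, 35.51, 35.58, 35.70, 36.45, 36.67, 37.31
α = 0.10; lower rank = 40 × 0.050 = 2; upper rank = 40 × 0.950 = 38.
The 2nd smallest replicate is 26.23; the 38th is 36.45.

(26.23, 36.45)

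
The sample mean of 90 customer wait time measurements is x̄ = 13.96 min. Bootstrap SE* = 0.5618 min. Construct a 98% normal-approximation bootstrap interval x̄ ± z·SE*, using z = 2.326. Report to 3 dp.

(12.653, 15.267)

Margin = 2.326 × 0.5618 = 1.3067
Interval: 13.96 ± 1.3067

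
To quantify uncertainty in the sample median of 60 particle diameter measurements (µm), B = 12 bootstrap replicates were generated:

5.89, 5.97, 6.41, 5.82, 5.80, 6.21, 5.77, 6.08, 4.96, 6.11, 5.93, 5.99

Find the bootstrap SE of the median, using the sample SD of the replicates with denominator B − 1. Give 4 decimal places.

SE* = 0.3519

Bootstrap SE is the standard deviation of the 12 replicate medians.
Mean of replicates: (5.89 + 5.97 + 6.41 + 5.82 + 5.80 + 6.21 + 5.77 + 6.08 + 4.96 + 6.11 + 5.93 + 5.99) / 12 = 70.94000 / 12 = 5.91167
Sum of squared deviations: (−0.02167)² + (+0.05833)² + (+0.49833)² + (−0.09167)² + (−0.11167)² + (+0.29833)² + (−0.14167)² + (+0.16833)² + (−0.95167)² + (+0.19833)² + (+0.01833)² + (+0.07833)² = 1.36197
Variance = 1.36197 / 11 = 0.12382
SE* = √0.12382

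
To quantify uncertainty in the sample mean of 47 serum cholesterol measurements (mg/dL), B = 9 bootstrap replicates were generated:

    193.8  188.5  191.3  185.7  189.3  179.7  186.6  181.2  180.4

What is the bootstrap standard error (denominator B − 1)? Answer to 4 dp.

SE* = 4.9989

Bootstrap SE is the standard deviation of the 9 replicate means.
Mean of replicates: (193.8 + 188.5 + 191.3 + 185.7 + 189.3 + 179.7 + 186.6 + 181.2 + 180.4) / 9 = 1676.50000 / 9 = 186.27778
Sum of squared deviations: (+7.52222)² + (+2.22222)² + (+5.02222)² + (−0.57778)² + (+3.02222)² + (−6.57778)² + (+0.32222)² + (−5.07778)² + (−5.87778)² = 199.91556
Variance = 199.91556 / 8 = 24.98944
SE* = √24.98944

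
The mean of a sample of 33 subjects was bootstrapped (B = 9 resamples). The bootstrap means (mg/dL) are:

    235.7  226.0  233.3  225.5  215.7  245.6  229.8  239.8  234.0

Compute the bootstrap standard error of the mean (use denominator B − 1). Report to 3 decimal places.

SE* = 8.755

Bootstrap SE is the standard deviation of the 9 replicate means.
Mean of replicates: (235.7 + 226.0 + 233.3 + 225.5 + 215.7 + 245.6 + 229.8 + 239.8 + 234.0) / 9 = 2085.4000 / 9 = 231.7111
Sum of squared deviations: (+3.9889)² + (−5.7111)² + (+1.5889)² + (−6.2111)² + (−16.0111)² + (+13.8889)² + (−1.9111)² + (+8.0889)² + (+2.2889)² = 613.2089
Variance = 613.2089 / 8 = 76.6511
SE* = √76.6511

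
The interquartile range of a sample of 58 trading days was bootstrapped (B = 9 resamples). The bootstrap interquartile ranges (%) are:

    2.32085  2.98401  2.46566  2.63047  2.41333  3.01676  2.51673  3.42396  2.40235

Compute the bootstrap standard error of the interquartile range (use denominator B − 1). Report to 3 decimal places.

Bootstrap SE is the standard deviation of the 9 replicate interquartile ranges.
Mean of replicates: (2.32085 + 2.98401 + 2.46566 + 2.63047 + 2.41333 + 3.01676 + 2.51673 + 3.42396 + 2.40235) / 9 = 24.174120 / 9 = 2.686013
Sum of squared deviations: (−0.365163)² + (+0.297997)² + (−0.220353)² + (−0.055543)² + (−0.272683)² + (+0.330747)² + (−0.169283)² + (+0.737947)² + (−0.283663)² = 1.111224
Variance = 1.111224 / 8 = 0.138903
SE* = √0.138903

SE* = 0.373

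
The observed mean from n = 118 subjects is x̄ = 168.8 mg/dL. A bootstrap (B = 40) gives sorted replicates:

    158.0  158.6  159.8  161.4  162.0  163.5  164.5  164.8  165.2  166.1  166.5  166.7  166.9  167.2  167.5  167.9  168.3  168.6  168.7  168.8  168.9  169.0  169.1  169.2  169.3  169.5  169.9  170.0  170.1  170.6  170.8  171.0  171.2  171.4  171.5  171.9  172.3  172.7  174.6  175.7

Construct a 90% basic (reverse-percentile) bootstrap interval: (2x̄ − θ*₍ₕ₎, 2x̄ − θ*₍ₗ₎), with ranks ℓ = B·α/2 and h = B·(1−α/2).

(164.9, 179.0)

Percentile endpoints at ranks 2 and 38: θ*₍2₎ = 158.6, θ*₍38₎ = 172.7.
Basic interval reflects these around x̄:
  lower = 2 × 168.8 − 172.7 = 164.9
  upper = 2 × 168.8 − 158.6 = 179.0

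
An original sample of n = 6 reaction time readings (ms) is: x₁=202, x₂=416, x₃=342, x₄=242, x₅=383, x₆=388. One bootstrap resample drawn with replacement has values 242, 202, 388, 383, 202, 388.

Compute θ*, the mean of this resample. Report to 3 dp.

θ* = 300.833

Mean = (242 + 202 + 388 + 383 + 202 + 388) / 6 = 1805.0 / 6 = 300.833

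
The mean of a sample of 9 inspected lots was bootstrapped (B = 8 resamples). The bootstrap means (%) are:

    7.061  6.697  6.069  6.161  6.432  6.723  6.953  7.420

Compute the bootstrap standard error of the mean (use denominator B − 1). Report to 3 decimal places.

Bootstrap SE is the standard deviation of the 8 replicate means.
Mean of replicates: (7.061 + 6.697 + 6.069 + 6.161 + 6.432 + 6.723 + 6.953 + 7.420) / 8 = 53.5160 / 8 = 6.6895
Sum of squared deviations: (+0.3715)² + (+0.0075)² + (−0.6205)² + (−0.5285)² + (−0.2575)² + (+0.0335)² + (+0.2635)² + (+0.7305)² = 1.4729
Variance = 1.4729 / 7 = 0.2104
SE* = √0.2104

SE* = 0.459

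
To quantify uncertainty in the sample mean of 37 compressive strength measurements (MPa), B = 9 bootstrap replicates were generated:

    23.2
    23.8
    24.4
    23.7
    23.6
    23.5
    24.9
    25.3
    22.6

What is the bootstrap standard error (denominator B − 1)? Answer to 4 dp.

SE* = 0.8433

Bootstrap SE is the standard deviation of the 9 replicate means.
Mean of replicates: (23.2 + 23.8 + 24.4 + 23.7 + 23.6 + 23.5 + 24.9 + 25.3 + 22.6) / 9 = 215.00000 / 9 = 23.88889
Sum of squared deviations: (−0.68889)² + (−0.08889)² + (+0.51111)² + (−0.18889)² + (−0.28889)² + (−0.38889)² + (+1.01111)² + (+1.41111)² + (−1.28889)² = 5.68889
Variance = 5.68889 / 8 = 0.71111
SE* = √0.71111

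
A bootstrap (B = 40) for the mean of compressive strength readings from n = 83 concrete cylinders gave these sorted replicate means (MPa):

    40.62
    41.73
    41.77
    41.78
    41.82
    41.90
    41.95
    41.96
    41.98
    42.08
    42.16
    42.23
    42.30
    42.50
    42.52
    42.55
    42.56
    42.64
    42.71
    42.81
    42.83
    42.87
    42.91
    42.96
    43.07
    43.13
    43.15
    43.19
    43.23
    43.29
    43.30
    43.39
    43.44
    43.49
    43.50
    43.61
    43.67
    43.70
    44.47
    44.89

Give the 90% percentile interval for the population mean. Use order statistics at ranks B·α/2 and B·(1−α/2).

α = 0.10; lower rank = 40 × 0.050 = 2; upper rank = 40 × 0.950 = 38.
The 2nd smallest replicate is 41.73; the 38th is 43.70.

(41.73, 43.70)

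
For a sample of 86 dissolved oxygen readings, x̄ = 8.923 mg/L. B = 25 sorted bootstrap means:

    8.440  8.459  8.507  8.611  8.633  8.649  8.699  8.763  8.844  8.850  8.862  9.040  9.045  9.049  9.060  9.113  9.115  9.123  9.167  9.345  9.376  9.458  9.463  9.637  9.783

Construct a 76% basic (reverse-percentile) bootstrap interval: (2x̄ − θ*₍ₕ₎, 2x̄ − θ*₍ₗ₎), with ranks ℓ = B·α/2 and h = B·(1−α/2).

Percentile endpoints at ranks 3 and 22: θ*₍3₎ = 8.507, θ*₍22₎ = 9.458.
Basic interval reflects these around x̄:
  lower = 2 × 8.923 − 9.458 = 8.388
  upper = 2 × 8.923 − 8.507 = 9.339

(8.388, 9.339)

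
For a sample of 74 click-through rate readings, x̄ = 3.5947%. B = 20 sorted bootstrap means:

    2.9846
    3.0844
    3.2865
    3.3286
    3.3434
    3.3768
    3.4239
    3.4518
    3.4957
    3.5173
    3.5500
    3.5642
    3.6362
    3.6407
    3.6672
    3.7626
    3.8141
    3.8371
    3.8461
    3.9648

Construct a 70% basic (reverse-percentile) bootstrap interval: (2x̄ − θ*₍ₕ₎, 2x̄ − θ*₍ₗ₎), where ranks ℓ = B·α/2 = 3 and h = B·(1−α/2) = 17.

(3.3753, 3.9029)

Percentile endpoints at ranks 3 and 17: θ*₍3₎ = 3.2865, θ*₍17₎ = 3.8141.
Basic interval reflects these around x̄:
  lower = 2 × 3.5947 − 3.8141 = 3.3753
  upper = 2 × 3.5947 − 3.2865 = 3.9029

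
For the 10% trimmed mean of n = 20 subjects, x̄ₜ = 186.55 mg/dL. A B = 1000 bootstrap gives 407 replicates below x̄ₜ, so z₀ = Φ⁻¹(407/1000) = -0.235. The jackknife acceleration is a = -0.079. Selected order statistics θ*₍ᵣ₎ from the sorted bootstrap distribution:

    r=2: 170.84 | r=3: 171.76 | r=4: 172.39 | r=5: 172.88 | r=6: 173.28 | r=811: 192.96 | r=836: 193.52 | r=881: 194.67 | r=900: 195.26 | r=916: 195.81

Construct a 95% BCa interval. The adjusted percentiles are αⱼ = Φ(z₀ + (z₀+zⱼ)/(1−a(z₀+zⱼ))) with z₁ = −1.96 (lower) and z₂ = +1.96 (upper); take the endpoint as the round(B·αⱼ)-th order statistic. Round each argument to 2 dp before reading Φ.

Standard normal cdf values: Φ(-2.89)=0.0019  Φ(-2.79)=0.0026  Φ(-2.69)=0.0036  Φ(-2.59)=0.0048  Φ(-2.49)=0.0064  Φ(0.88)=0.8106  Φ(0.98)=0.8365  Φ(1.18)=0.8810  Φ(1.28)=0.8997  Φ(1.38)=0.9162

Lower: z₀ + z₁ = -0.235 + (-1.960) = -2.195; 1 − a(z₀+z₁) = 1 − (-0.079)(-2.195) = 0.8266; argument = -0.235 + (-2.195)/0.8266 = -2.8905 → -2.89.
α₁ = Φ(-2.89) = 0.0019; rank = round(1000 × 0.0019) = 2; θ*₍2₎ = 170.84.
Upper: z₀ + z₂ = 1.725; 1 − a(z₀+z₂) = 1.1363; argument = 1.2831 → 1.28; α₂ = 0.8997; rank = 900; θ*₍900₎ = 195.26.

(170.84, 195.26)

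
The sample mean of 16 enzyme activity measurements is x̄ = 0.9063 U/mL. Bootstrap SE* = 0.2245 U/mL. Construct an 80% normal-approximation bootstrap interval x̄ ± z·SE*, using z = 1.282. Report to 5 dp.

Margin = 1.282 × 0.2245 = 0.287809
Interval: 0.9063 ± 0.287809

(0.61849, 1.19411)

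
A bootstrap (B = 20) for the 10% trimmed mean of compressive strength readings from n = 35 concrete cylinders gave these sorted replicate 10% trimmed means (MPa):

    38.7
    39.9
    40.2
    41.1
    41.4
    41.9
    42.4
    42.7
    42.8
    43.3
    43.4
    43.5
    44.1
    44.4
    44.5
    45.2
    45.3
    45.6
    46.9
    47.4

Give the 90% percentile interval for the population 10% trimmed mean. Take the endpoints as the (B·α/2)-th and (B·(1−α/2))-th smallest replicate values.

α = 0.10; lower rank = 20 × 0.050 = 1; upper rank = 20 × 0.950 = 19.
The 1st smallest replicate is 38.7; the 19th is 46.9.

(38.7, 46.9)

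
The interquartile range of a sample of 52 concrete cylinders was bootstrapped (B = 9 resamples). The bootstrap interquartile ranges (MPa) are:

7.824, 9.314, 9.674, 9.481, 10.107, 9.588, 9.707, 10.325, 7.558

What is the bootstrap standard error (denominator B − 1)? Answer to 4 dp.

Bootstrap SE is the standard deviation of the 9 replicate interquartile ranges.
Mean of replicates: (7.824 + 9.314 + 9.674 + 9.481 + 10.107 + 9.588 + 9.707 + 10.325 + 7.558) / 9 = 83.57800 / 9 = 9.28644
Sum of squared deviations: (−1.46244)² + (+0.02756)² + (+0.38756)² + (+0.19456)² + (+0.82056)² + (+0.30156)² + (+0.42056)² + (+1.03856)² + (−1.72844)² = 7.33479
Variance = 7.33479 / 8 = 0.91685
SE* = √0.91685

SE* = 0.9575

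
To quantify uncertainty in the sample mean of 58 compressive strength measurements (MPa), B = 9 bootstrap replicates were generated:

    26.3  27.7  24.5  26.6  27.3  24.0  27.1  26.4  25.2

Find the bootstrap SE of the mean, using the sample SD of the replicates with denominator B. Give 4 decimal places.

Bootstrap SE is the standard deviation of the 9 replicate means.
Mean of replicates: (26.3 + 27.7 + 24.5 + 26.6 + 27.3 + 24.0 + 27.1 + 26.4 + 25.2) / 9 = 235.10000 / 9 = 26.12222
Sum of squared deviations: (+0.17778)² + (+1.57778)² + (−1.62222)² + (+0.47778)² + (+1.17778)² + (−2.12222)² + (+0.97778)² + (+0.27778)² + (−0.92222)² = 13.15556
Variance = 13.15556 / 9 = 1.46173
SE* = √1.46173

SE* = 1.2090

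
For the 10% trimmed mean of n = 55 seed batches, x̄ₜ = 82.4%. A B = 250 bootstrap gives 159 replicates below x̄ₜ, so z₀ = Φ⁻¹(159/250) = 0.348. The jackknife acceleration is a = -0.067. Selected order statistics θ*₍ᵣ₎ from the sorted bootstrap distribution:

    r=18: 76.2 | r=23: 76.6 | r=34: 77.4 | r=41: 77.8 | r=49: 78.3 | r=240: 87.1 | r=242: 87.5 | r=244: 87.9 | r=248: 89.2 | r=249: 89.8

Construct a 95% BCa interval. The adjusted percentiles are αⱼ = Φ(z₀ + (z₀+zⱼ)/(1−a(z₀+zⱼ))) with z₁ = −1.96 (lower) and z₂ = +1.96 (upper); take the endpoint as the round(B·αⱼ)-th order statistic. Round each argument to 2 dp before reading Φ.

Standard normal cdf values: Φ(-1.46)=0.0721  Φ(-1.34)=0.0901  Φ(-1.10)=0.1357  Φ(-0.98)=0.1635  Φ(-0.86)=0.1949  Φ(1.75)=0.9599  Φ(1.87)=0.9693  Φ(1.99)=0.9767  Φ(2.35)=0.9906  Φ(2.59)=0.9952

Lower: z₀ + z₁ = 0.348 + (-1.960) = -1.612; 1 − a(z₀+z₁) = 1 − (-0.067)(-1.612) = 0.8920; argument = 0.348 + (-1.612)/0.8920 = -1.4592 → -1.46.
α₁ = Φ(-1.46) = 0.0721; rank = round(250 × 0.0721) = 18; θ*₍18₎ = 76.2.
Upper: z₀ + z₂ = 2.308; 1 − a(z₀+z₂) = 1.1546; argument = 2.3469 → 2.35; α₂ = 0.9906; rank = 248; θ*₍248₎ = 89.2.

(76.2, 89.2)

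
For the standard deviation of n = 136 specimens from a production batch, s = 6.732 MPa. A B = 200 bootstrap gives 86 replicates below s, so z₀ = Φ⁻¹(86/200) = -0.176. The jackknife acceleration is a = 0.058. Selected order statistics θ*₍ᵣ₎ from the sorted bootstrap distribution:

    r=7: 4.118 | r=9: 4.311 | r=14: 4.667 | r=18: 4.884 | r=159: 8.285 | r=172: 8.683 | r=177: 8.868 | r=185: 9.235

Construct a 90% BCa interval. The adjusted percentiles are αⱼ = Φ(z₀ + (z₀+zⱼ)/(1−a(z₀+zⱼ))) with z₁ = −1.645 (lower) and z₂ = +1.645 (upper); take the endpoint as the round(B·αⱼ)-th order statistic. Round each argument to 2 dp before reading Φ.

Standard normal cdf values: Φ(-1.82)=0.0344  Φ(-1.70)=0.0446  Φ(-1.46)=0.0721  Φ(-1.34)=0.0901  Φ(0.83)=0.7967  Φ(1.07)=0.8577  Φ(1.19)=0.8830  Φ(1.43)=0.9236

(4.118, 9.235)

Lower: z₀ + z₁ = -0.176 + (-1.645) = -1.821; 1 − a(z₀+z₁) = 1 − (0.058)(-1.821) = 1.1056; argument = -0.176 + (-1.821)/1.1056 = -1.8230 → -1.82.
α₁ = Φ(-1.82) = 0.0344; rank = round(200 × 0.0344) = 7; θ*₍7₎ = 4.118.
Upper: z₀ + z₂ = 1.469; 1 − a(z₀+z₂) = 0.9148; argument = 1.4298 → 1.43; α₂ = 0.9236; rank = 185; θ*₍185₎ = 9.235.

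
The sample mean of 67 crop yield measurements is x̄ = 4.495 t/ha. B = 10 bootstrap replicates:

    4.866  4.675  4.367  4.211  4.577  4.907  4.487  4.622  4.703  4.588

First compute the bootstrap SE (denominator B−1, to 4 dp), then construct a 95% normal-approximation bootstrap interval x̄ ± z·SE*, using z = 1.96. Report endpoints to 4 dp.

Mean of replicates = 4.6003; sum of squared deviations = 0.4008; SE* = √(0.4008/9) = 0.2110
Margin = 1.96 × 0.2110 = 0.41356
Interval: 4.495 ± 0.41356

(4.0814, 4.9086)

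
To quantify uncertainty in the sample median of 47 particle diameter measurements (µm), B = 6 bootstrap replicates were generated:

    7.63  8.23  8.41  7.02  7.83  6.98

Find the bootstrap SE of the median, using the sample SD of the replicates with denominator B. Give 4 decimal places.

SE* = 0.5456

Bootstrap SE is the standard deviation of the 6 replicate medians.
Mean of replicates: (7.63 + 8.23 + 8.41 + 7.02 + 7.83 + 6.98) / 6 = 46.10000 / 6 = 7.68333
Sum of squared deviations: (−0.05333)² + (+0.54667)² + (+0.72667)² + (−0.66333)² + (+0.14667)² + (−0.70333)² = 1.78593
Variance = 1.78593 / 6 = 0.29766
SE* = √0.29766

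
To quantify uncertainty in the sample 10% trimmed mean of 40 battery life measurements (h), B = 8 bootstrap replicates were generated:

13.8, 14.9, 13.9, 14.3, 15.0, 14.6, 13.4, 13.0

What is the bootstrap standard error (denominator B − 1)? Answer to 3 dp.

Bootstrap SE is the standard deviation of the 8 replicate 10% trimmed means.
Mean of replicates: (13.8 + 14.9 + 13.9 + 14.3 + 15.0 + 14.6 + 13.4 + 13.0) / 8 = 112.9000 / 8 = 14.1125
Sum of squared deviations: (−0.3125)² + (+0.7875)² + (−0.2125)² + (+0.1875)² + (+0.8875)² + (+0.4875)² + (−0.7125)² + (−1.1125)² = 3.5687
Variance = 3.5687 / 7 = 0.5098
SE* = √0.5098

SE* = 0.714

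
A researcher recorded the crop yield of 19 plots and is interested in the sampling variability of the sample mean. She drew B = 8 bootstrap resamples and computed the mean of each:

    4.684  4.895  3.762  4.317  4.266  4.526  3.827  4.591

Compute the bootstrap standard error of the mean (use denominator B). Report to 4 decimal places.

Bootstrap SE is the standard deviation of the 8 replicate means.
Mean of replicates: (4.684 + 4.895 + 3.762 + 4.317 + 4.266 + 4.526 + 3.827 + 4.591) / 8 = 34.86800 / 8 = 4.35850
Sum of squared deviations: (+0.32550)² + (+0.53650)² + (−0.59650)² + (−0.04150)² + (−0.09250)² + (+0.16750)² + (−0.53150)² + (+0.23250)² = 1.12448
Variance = 1.12448 / 8 = 0.14056
SE* = √0.14056

SE* = 0.3749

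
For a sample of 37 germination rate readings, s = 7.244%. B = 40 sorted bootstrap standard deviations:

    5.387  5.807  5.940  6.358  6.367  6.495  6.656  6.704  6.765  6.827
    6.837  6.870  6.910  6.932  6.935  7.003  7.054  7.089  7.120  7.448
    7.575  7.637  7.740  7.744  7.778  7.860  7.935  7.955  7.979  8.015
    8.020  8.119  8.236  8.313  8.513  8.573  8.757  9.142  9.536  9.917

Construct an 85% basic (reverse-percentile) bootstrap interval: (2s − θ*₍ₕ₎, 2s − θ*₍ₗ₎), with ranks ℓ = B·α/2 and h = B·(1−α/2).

Percentile endpoints at ranks 3 and 37: θ*₍3₎ = 5.940, θ*₍37₎ = 8.757.
Basic interval reflects these around s:
  lower = 2 × 7.244 − 8.757 = 5.731
  upper = 2 × 7.244 − 5.940 = 8.548

(5.731, 8.548)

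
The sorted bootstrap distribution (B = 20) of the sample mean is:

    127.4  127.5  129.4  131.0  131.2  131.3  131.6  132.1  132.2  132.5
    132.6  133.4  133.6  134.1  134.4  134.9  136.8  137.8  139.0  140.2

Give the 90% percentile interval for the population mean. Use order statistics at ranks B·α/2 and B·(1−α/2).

α = 0.10; lower rank = 20 × 0.050 = 1; upper rank = 20 × 0.950 = 19.
The 1st smallest replicate is 127.4; the 19th is 139.0.

(127.4, 139.0)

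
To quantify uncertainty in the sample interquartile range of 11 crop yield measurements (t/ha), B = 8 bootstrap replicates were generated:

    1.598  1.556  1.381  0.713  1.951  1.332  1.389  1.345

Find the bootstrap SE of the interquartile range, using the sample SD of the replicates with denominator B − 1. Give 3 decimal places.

SE* = 0.348

Bootstrap SE is the standard deviation of the 8 replicate interquartile ranges.
Mean of replicates: (1.598 + 1.556 + 1.381 + 0.713 + 1.951 + 1.332 + 1.389 + 1.345) / 8 = 11.2650 / 8 = 1.4081
Sum of squared deviations: (+0.1899)² + (+0.1479)² + (−0.0271)² + (−0.6951)² + (+0.5429)² + (−0.0761)² + (−0.0191)² + (−0.0631)² = 0.8467
Variance = 0.8467 / 7 = 0.1210
SE* = √0.1210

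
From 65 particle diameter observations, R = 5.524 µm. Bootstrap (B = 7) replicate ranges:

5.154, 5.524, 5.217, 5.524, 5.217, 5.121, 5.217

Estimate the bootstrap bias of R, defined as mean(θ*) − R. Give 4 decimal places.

mean(θ*) = (5.154 + 5.524 + 5.217 + 5.524 + 5.217 + 5.121 + 5.217) / 7 = 5.28200
bias = 5.28200 − 5.524

bias = −0.2420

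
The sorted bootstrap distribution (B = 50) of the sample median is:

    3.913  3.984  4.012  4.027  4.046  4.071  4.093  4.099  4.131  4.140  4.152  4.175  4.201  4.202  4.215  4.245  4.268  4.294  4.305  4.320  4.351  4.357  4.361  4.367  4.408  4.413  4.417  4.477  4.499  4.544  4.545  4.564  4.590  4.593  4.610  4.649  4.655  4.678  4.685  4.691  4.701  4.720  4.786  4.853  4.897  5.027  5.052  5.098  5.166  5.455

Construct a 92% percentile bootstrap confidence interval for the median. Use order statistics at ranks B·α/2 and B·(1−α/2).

α = 0.08; lower rank = 50 × 0.040 = 2; upper rank = 50 × 0.960 = 48.
The 2nd smallest replicate is 3.984; the 48th is 5.098.

(3.984, 5.098)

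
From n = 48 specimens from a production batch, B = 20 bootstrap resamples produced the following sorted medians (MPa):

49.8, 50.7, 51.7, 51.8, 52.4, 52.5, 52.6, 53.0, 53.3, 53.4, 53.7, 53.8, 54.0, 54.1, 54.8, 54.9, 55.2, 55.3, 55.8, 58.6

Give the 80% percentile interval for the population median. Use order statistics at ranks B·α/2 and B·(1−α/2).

(50.7, 55.3)

α = 0.20; lower rank = 20 × 0.100 = 2; upper rank = 20 × 0.900 = 18.
The 2nd smallest replicate is 50.7; the 18th is 55.3.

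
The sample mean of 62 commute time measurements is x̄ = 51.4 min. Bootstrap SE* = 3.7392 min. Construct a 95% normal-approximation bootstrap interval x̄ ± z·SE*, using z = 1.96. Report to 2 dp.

(44.07, 58.73)

Margin = 1.96 × 3.7392 = 7.329
Interval: 51.4 ± 7.329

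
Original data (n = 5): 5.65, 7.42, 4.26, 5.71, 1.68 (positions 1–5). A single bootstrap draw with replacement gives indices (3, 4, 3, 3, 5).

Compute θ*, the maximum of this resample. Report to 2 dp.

Resample values: 4.26, 5.71, 4.26, 4.26, 1.68.
Maximum = 5.71

θ* = 5.71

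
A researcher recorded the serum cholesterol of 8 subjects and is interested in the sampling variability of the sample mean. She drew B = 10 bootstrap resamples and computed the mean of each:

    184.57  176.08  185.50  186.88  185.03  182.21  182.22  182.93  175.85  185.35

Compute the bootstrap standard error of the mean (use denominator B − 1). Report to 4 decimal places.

Bootstrap SE is the standard deviation of the 10 replicate means.
Mean of replicates: (184.57 + 176.08 + 185.50 + 186.88 + 185.03 + 182.21 + 182.22 + 182.93 + 175.85 + 185.35) / 10 = 1826.62000 / 10 = 182.66200
Sum of squared deviations: (+1.90800)² + (−6.58200)² + (+2.83800)² + (+4.21800)² + (+2.36800)² + (−0.45200)² + (−0.44200)² + (+0.26800)² + (−6.81200)² + (+2.68800)² = 132.51656
Variance = 132.51656 / 9 = 14.72406
SE* = √14.72406

SE* = 3.8372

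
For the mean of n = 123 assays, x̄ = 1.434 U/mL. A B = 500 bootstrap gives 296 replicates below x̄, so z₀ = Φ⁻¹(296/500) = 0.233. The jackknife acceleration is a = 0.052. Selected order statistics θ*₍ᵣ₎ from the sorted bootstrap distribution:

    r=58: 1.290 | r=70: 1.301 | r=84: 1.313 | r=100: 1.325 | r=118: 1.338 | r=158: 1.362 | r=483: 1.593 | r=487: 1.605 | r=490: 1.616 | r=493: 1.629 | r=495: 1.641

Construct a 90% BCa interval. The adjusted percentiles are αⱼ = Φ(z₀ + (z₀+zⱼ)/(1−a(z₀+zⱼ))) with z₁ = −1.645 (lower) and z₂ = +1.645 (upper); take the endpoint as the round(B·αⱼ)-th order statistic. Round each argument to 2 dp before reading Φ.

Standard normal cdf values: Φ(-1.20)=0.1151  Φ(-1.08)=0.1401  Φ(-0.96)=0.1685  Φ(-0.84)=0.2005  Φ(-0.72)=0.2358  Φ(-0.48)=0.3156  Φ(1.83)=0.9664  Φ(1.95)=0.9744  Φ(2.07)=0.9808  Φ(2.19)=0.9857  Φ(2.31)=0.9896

(1.301, 1.641)

Lower: z₀ + z₁ = 0.233 + (-1.645) = -1.412; 1 − a(z₀+z₁) = 1 − (0.052)(-1.412) = 1.0734; argument = 0.233 + (-1.412)/1.0734 = -1.0824 → -1.08.
α₁ = Φ(-1.08) = 0.1401; rank = round(500 × 0.1401) = 70; θ*₍70₎ = 1.301.
Upper: z₀ + z₂ = 1.878; 1 − a(z₀+z₂) = 0.9023; argument = 2.3142 → 2.31; α₂ = 0.9896; rank = 495; θ*₍495₎ = 1.641.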